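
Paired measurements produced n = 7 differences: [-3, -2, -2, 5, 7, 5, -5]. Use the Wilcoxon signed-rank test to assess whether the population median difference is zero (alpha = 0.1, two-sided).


Step 1: Drop any zero differences (none here) and take |d_i|.
|d| = [3, 2, 2, 5, 7, 5, 5]
Step 2: Midrank |d_i| (ties get averaged ranks).
ranks: |3|->3, |2|->1.5, |2|->1.5, |5|->5, |7|->7, |5|->5, |5|->5
Step 3: Attach original signs; sum ranks with positive sign and with negative sign.
W+ = 5 + 7 + 5 = 17
W- = 3 + 1.5 + 1.5 + 5 = 11
(Check: W+ + W- = 28 should equal n(n+1)/2 = 28.)
Step 4: Test statistic W = min(W+, W-) = 11.
Step 5: Ties in |d|, so use the tie-corrected normal approximation.
        E[W] = n(n+1)/4 = 7*8/4 = 14.
        Tie groups: |d|=2 (t=2), |d|=5 (t=3); sum(t^3 - t) = 30.
        Var[W] = n(n+1)(2n+1)/24 - sum(t^3-t)/48 = 840/24 - 30/48 = 34.375.
        z = (W - E[W]) / sqrt(Var[W]) = (11 - 14) / 5.8630 = -0.5117.
        Two-sided p = 2*Phi(z) = 0.608874.
Step 6: alpha = 0.1. fail to reject H0.

W+ = 17, W- = 11, W = min = 11, p = 0.608874, fail to reject H0.


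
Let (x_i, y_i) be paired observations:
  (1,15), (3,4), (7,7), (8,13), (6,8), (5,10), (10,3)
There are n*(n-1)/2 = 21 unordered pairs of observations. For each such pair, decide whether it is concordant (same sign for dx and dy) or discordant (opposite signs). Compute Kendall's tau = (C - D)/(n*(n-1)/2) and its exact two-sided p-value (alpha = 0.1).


Step 1: Enumerate the 21 unordered pairs (i,j) with i<j and classify each by sign(x_j-x_i) * sign(y_j-y_i).
  (1,2):dx=+2,dy=-11->D; (1,3):dx=+6,dy=-8->D; (1,4):dx=+7,dy=-2->D; (1,5):dx=+5,dy=-7->D
  (1,6):dx=+4,dy=-5->D; (1,7):dx=+9,dy=-12->D; (2,3):dx=+4,dy=+3->C; (2,4):dx=+5,dy=+9->C
  (2,5):dx=+3,dy=+4->C; (2,6):dx=+2,dy=+6->C; (2,7):dx=+7,dy=-1->D; (3,4):dx=+1,dy=+6->C
  (3,5):dx=-1,dy=+1->D; (3,6):dx=-2,dy=+3->D; (3,7):dx=+3,dy=-4->D; (4,5):dx=-2,dy=-5->C
  (4,6):dx=-3,dy=-3->C; (4,7):dx=+2,dy=-10->D; (5,6):dx=-1,dy=+2->D; (5,7):dx=+4,dy=-5->D
  (6,7):dx=+5,dy=-7->D
Step 2: C = 7, D = 14, total pairs = 21.
Step 3: tau = (C - D)/(n(n-1)/2) = (7 - 14)/21 = -0.333333.
Step 4: Exact two-sided p-value (enumerate n! = 5040 permutations of y under H0): p = 0.381349.
Step 5: alpha = 0.1. fail to reject H0.

tau_b = -0.3333 (C=7, D=14), p = 0.381349, fail to reject H0.


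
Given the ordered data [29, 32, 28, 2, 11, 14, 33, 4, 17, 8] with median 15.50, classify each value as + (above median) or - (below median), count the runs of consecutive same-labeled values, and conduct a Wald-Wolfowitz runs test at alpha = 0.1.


Step 1: Compute median = 15.50; label A = above, B = below.
Labels in order: AAABBBABAB  (n_A = 5, n_B = 5)
Step 2: Count runs R = 6.
Step 3: Under H0 (random ordering), E[R] = 2*n_A*n_B/(n_A+n_B) + 1 = 2*5*5/10 + 1 = 6.0000.
        Var[R] = 2*n_A*n_B*(2*n_A*n_B - n_A - n_B) / ((n_A+n_B)^2 * (n_A+n_B-1)) = 2000/900 = 2.2222.
        SD[R] = 1.4907.
Step 4: R = E[R], so z = 0 with no continuity correction.
Step 5: Two-sided p-value via normal approximation = 2*(1 - Phi(|z|)) = 1.000000.
Step 6: alpha = 0.1. fail to reject H0.

R = 6, z = 0.0000, p = 1.000000, fail to reject H0.


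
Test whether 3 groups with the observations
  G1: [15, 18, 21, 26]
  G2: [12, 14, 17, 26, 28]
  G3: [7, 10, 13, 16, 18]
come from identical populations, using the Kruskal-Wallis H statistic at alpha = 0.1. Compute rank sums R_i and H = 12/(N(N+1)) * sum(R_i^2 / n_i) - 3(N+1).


Step 1: Combine all N = 14 observations and assign midranks.
sorted (value, group, rank): (7,G3,1), (10,G3,2), (12,G2,3), (13,G3,4), (14,G2,5), (15,G1,6), (16,G3,7), (17,G2,8), (18,G1,9.5), (18,G3,9.5), (21,G1,11), (26,G1,12.5), (26,G2,12.5), (28,G2,14)
Step 2: Sum ranks within each group.
R_1 = 39 (n_1 = 4)
R_2 = 42.5 (n_2 = 5)
R_3 = 23.5 (n_3 = 5)
Step 3: H = 12/(N(N+1)) * sum(R_i^2/n_i) - 3(N+1)
     = 12/(14*15) * (39^2/4 + 42.5^2/5 + 23.5^2/5) - 3*15
     = 0.057143 * 851.95 - 45
     = 3.682857.
Step 4: Ties present; correction factor C = 1 - 12/(14^3 - 14) = 0.995604. Corrected H = 3.682857 / 0.995604 = 3.699117.
Step 5: Under H0, H ~ chi^2(2); p-value = 0.157307.
Step 6: alpha = 0.1. fail to reject H0.

H = 3.6991, df = 2, p = 0.157307, fail to reject H0.


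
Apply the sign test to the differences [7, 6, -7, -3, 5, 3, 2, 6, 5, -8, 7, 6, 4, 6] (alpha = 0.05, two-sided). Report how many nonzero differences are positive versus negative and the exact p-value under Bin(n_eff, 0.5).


Step 1: Discard zero differences. Original n = 14; n_eff = number of nonzero differences = 14.
Nonzero differences (with sign): +7, +6, -7, -3, +5, +3, +2, +6, +5, -8, +7, +6, +4, +6
Step 2: Count signs: positive = 11, negative = 3.
Step 3: Under H0: P(positive) = 0.5, so the number of positives S ~ Bin(14, 0.5).
Step 4: Two-sided exact p-value = sum of Bin(14,0.5) probabilities at or below the observed probability = 0.057373.
Step 5: alpha = 0.05. fail to reject H0.

n_eff = 14, pos = 11, neg = 3, p = 0.057373, fail to reject H0.


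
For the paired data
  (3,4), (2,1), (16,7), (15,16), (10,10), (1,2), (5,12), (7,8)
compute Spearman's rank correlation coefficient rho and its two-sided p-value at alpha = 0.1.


Step 1: Rank x and y separately (midranks; no ties here).
rank(x): 3->3, 2->2, 16->8, 15->7, 10->6, 1->1, 5->4, 7->5
rank(y): 4->3, 1->1, 7->4, 16->8, 10->6, 2->2, 12->7, 8->5
Step 2: d_i = R_x(i) - R_y(i); compute d_i^2.
  (3-3)^2=0, (2-1)^2=1, (8-4)^2=16, (7-8)^2=1, (6-6)^2=0, (1-2)^2=1, (4-7)^2=9, (5-5)^2=0
sum(d^2) = 28.
Step 3: rho = 1 - 6*28 / (8*(8^2 - 1)) = 1 - 168/504 = 0.666667.
Step 4: Under H0, t = rho * sqrt((n-2)/(1-rho^2)) = 2.1909 ~ t(6).
Step 5: Two-sided p-value from the t-distribution with 6 df = 0.070988.
Step 6: alpha = 0.1. reject H0.

rho = 0.6667, p = 0.070988, reject H0 at alpha = 0.1.


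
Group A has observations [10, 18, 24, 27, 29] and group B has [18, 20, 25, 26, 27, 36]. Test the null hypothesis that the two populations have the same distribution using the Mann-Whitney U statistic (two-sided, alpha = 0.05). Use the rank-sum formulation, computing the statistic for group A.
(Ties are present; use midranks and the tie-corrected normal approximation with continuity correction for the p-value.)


Step 1: Combine and sort all 11 observations; assign midranks.
sorted (value, group): (10,X), (18,X), (18,Y), (20,Y), (24,X), (25,Y), (26,Y), (27,X), (27,Y), (29,X), (36,Y)
ranks: 10->1, 18->2.5, 18->2.5, 20->4, 24->5, 25->6, 26->7, 27->8.5, 27->8.5, 29->10, 36->11
Step 2: Rank sum for X: R1 = 1 + 2.5 + 5 + 8.5 + 10 = 27.
Step 3: U_X = R1 - n1(n1+1)/2 = 27 - 5*6/2 = 27 - 15 = 12.
       U_Y = n1*n2 - U_X = 30 - 12 = 18.
Step 4: Ties are present, so use the tie-corrected normal approximation (with continuity correction) for the p-value.
Step 5: p-value = 0.646576; compare to alpha = 0.05. fail to reject H0.

U_X = 12, p = 0.646576, fail to reject H0 at alpha = 0.05.


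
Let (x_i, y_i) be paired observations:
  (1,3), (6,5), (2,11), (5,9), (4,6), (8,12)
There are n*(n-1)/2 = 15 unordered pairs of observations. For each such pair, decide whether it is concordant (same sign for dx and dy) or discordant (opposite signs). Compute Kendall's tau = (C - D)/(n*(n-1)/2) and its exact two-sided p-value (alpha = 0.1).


Step 1: Enumerate the 15 unordered pairs (i,j) with i<j and classify each by sign(x_j-x_i) * sign(y_j-y_i).
  (1,2):dx=+5,dy=+2->C; (1,3):dx=+1,dy=+8->C; (1,4):dx=+4,dy=+6->C; (1,5):dx=+3,dy=+3->C
  (1,6):dx=+7,dy=+9->C; (2,3):dx=-4,dy=+6->D; (2,4):dx=-1,dy=+4->D; (2,5):dx=-2,dy=+1->D
  (2,6):dx=+2,dy=+7->C; (3,4):dx=+3,dy=-2->D; (3,5):dx=+2,dy=-5->D; (3,6):dx=+6,dy=+1->C
  (4,5):dx=-1,dy=-3->C; (4,6):dx=+3,dy=+3->C; (5,6):dx=+4,dy=+6->C
Step 2: C = 10, D = 5, total pairs = 15.
Step 3: tau = (C - D)/(n(n-1)/2) = (10 - 5)/15 = 0.333333.
Step 4: Exact two-sided p-value (enumerate n! = 720 permutations of y under H0): p = 0.469444.
Step 5: alpha = 0.1. fail to reject H0.

tau_b = 0.3333 (C=10, D=5), p = 0.469444, fail to reject H0.


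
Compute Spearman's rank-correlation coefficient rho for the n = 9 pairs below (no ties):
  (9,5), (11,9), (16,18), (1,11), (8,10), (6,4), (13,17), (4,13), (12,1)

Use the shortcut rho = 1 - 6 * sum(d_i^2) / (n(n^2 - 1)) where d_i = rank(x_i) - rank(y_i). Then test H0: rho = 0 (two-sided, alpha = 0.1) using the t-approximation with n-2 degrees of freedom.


Step 1: Rank x and y separately (midranks; no ties here).
rank(x): 9->5, 11->6, 16->9, 1->1, 8->4, 6->3, 13->8, 4->2, 12->7
rank(y): 5->3, 9->4, 18->9, 11->6, 10->5, 4->2, 17->8, 13->7, 1->1
Step 2: d_i = R_x(i) - R_y(i); compute d_i^2.
  (5-3)^2=4, (6-4)^2=4, (9-9)^2=0, (1-6)^2=25, (4-5)^2=1, (3-2)^2=1, (8-8)^2=0, (2-7)^2=25, (7-1)^2=36
sum(d^2) = 96.
Step 3: rho = 1 - 6*96 / (9*(9^2 - 1)) = 1 - 576/720 = 0.200000.
Step 4: Under H0, t = rho * sqrt((n-2)/(1-rho^2)) = 0.5401 ~ t(7).
Step 5: Two-sided p-value from the t-distribution with 7 df = 0.605901.
Step 6: alpha = 0.1. fail to reject H0.

rho = 0.2000, p = 0.605901, fail to reject H0 at alpha = 0.1.


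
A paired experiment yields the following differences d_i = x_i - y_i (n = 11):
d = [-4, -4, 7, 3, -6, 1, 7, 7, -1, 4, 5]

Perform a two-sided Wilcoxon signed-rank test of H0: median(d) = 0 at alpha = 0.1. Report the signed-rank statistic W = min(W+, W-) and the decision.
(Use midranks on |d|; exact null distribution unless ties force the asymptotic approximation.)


Step 1: Drop any zero differences (none here) and take |d_i|.
|d| = [4, 4, 7, 3, 6, 1, 7, 7, 1, 4, 5]
Step 2: Midrank |d_i| (ties get averaged ranks).
ranks: |4|->5, |4|->5, |7|->10, |3|->3, |6|->8, |1|->1.5, |7|->10, |7|->10, |1|->1.5, |4|->5, |5|->7
Step 3: Attach original signs; sum ranks with positive sign and with negative sign.
W+ = 10 + 3 + 1.5 + 10 + 10 + 5 + 7 = 46.5
W- = 5 + 5 + 8 + 1.5 = 19.5
(Check: W+ + W- = 66 should equal n(n+1)/2 = 66.)
Step 4: Test statistic W = min(W+, W-) = 19.5.
Step 5: Ties in |d|, so use the tie-corrected normal approximation.
        E[W] = n(n+1)/4 = 11*12/4 = 33.
        Tie groups: |d|=1 (t=2), |d|=4 (t=3), |d|=7 (t=3); sum(t^3 - t) = 54.
        Var[W] = n(n+1)(2n+1)/24 - sum(t^3-t)/48 = 3036/24 - 54/48 = 125.375.
        z = (W - E[W]) / sqrt(Var[W]) = (19.5 - 33) / 11.1971 = -1.2057.
        Two-sided p = 2*Phi(z) = 0.227945.
Step 6: alpha = 0.1. fail to reject H0.

W+ = 46.5, W- = 19.5, W = min = 19.5, p = 0.227945, fail to reject H0.


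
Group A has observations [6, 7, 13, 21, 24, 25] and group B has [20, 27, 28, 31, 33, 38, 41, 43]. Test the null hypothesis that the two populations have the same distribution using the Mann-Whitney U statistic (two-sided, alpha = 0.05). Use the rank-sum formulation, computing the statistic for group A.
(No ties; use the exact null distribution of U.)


Step 1: Combine and sort all 14 observations; assign midranks.
sorted (value, group): (6,X), (7,X), (13,X), (20,Y), (21,X), (24,X), (25,X), (27,Y), (28,Y), (31,Y), (33,Y), (38,Y), (41,Y), (43,Y)
ranks: 6->1, 7->2, 13->3, 20->4, 21->5, 24->6, 25->7, 27->8, 28->9, 31->10, 33->11, 38->12, 41->13, 43->14
Step 2: Rank sum for X: R1 = 1 + 2 + 3 + 5 + 6 + 7 = 24.
Step 3: U_X = R1 - n1(n1+1)/2 = 24 - 6*7/2 = 24 - 21 = 3.
       U_Y = n1*n2 - U_X = 48 - 3 = 45.
Step 4: No ties, so the exact null distribution of U (based on enumerating the C(14,6) = 3003 equally likely rank assignments) gives the two-sided p-value.
Step 5: p-value = 0.004662; compare to alpha = 0.05. reject H0.

U_X = 3, p = 0.004662, reject H0 at alpha = 0.05.


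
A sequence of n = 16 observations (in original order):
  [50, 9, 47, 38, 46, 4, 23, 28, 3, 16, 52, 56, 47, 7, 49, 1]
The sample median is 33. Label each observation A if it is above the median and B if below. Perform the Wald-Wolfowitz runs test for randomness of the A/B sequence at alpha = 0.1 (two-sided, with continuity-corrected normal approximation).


Step 1: Compute median = 33; label A = above, B = below.
Labels in order: ABAAABBBBBAAABAB  (n_A = 8, n_B = 8)
Step 2: Count runs R = 8.
Step 3: Under H0 (random ordering), E[R] = 2*n_A*n_B/(n_A+n_B) + 1 = 2*8*8/16 + 1 = 9.0000.
        Var[R] = 2*n_A*n_B*(2*n_A*n_B - n_A - n_B) / ((n_A+n_B)^2 * (n_A+n_B-1)) = 14336/3840 = 3.7333.
        SD[R] = 1.9322.
Step 4: Continuity-corrected z = (R + 0.5 - E[R]) / SD[R] = (8 + 0.5 - 9.0000) / 1.9322 = -0.2588.
Step 5: Two-sided p-value via normal approximation = 2*(1 - Phi(|z|)) = 0.795809.
Step 6: alpha = 0.1. fail to reject H0.

R = 8, z = -0.2588, p = 0.795809, fail to reject H0.


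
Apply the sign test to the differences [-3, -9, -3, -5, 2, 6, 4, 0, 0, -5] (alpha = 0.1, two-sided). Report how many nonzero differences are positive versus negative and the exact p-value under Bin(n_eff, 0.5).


Step 1: Discard zero differences. Original n = 10; n_eff = number of nonzero differences = 8.
Nonzero differences (with sign): -3, -9, -3, -5, +2, +6, +4, -5
Step 2: Count signs: positive = 3, negative = 5.
Step 3: Under H0: P(positive) = 0.5, so the number of positives S ~ Bin(8, 0.5).
Step 4: Two-sided exact p-value = sum of Bin(8,0.5) probabilities at or below the observed probability = 0.726562.
Step 5: alpha = 0.1. fail to reject H0.

n_eff = 8, pos = 3, neg = 5, p = 0.726562, fail to reject H0.


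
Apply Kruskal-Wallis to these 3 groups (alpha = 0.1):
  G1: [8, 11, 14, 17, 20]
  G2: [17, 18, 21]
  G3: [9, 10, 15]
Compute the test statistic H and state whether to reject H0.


Step 1: Combine all N = 11 observations and assign midranks.
sorted (value, group, rank): (8,G1,1), (9,G3,2), (10,G3,3), (11,G1,4), (14,G1,5), (15,G3,6), (17,G1,7.5), (17,G2,7.5), (18,G2,9), (20,G1,10), (21,G2,11)
Step 2: Sum ranks within each group.
R_1 = 27.5 (n_1 = 5)
R_2 = 27.5 (n_2 = 3)
R_3 = 11 (n_3 = 3)
Step 3: H = 12/(N(N+1)) * sum(R_i^2/n_i) - 3(N+1)
     = 12/(11*12) * (27.5^2/5 + 27.5^2/3 + 11^2/3) - 3*12
     = 0.090909 * 443.667 - 36
     = 4.333333.
Step 4: Ties present; correction factor C = 1 - 6/(11^3 - 11) = 0.995455. Corrected H = 4.333333 / 0.995455 = 4.353120.
Step 5: Under H0, H ~ chi^2(2); p-value = 0.113431.
Step 6: alpha = 0.1. fail to reject H0.

H = 4.3531, df = 2, p = 0.113431, fail to reject H0.


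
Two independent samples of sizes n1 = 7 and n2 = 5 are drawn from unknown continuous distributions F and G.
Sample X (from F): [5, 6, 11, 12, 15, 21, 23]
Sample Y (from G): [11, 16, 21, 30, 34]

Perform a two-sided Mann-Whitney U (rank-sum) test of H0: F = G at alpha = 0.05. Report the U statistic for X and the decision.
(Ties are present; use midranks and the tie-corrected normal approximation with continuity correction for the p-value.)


Step 1: Combine and sort all 12 observations; assign midranks.
sorted (value, group): (5,X), (6,X), (11,X), (11,Y), (12,X), (15,X), (16,Y), (21,X), (21,Y), (23,X), (30,Y), (34,Y)
ranks: 5->1, 6->2, 11->3.5, 11->3.5, 12->5, 15->6, 16->7, 21->8.5, 21->8.5, 23->10, 30->11, 34->12
Step 2: Rank sum for X: R1 = 1 + 2 + 3.5 + 5 + 6 + 8.5 + 10 = 36.
Step 3: U_X = R1 - n1(n1+1)/2 = 36 - 7*8/2 = 36 - 28 = 8.
       U_Y = n1*n2 - U_X = 35 - 8 = 27.
Step 4: Ties are present, so use the tie-corrected normal approximation (with continuity correction) for the p-value.
Step 5: p-value = 0.142449; compare to alpha = 0.05. fail to reject H0.

U_X = 8, p = 0.142449, fail to reject H0 at alpha = 0.05.


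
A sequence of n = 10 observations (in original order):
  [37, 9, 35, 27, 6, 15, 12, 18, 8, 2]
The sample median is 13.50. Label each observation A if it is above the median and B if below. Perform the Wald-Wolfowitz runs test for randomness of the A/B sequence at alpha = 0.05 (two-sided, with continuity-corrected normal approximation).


Step 1: Compute median = 13.50; label A = above, B = below.
Labels in order: ABAABABABB  (n_A = 5, n_B = 5)
Step 2: Count runs R = 8.
Step 3: Under H0 (random ordering), E[R] = 2*n_A*n_B/(n_A+n_B) + 1 = 2*5*5/10 + 1 = 6.0000.
        Var[R] = 2*n_A*n_B*(2*n_A*n_B - n_A - n_B) / ((n_A+n_B)^2 * (n_A+n_B-1)) = 2000/900 = 2.2222.
        SD[R] = 1.4907.
Step 4: Continuity-corrected z = (R - 0.5 - E[R]) / SD[R] = (8 - 0.5 - 6.0000) / 1.4907 = 1.0062.
Step 5: Two-sided p-value via normal approximation = 2*(1 - Phi(|z|)) = 0.314305.
Step 6: alpha = 0.05. fail to reject H0.

R = 8, z = 1.0062, p = 0.314305, fail to reject H0.


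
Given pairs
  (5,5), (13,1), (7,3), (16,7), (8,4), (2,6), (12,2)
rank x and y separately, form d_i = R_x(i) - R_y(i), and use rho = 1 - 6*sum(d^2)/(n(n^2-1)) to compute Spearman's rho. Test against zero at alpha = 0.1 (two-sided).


Step 1: Rank x and y separately (midranks; no ties here).
rank(x): 5->2, 13->6, 7->3, 16->7, 8->4, 2->1, 12->5
rank(y): 5->5, 1->1, 3->3, 7->7, 4->4, 6->6, 2->2
Step 2: d_i = R_x(i) - R_y(i); compute d_i^2.
  (2-5)^2=9, (6-1)^2=25, (3-3)^2=0, (7-7)^2=0, (4-4)^2=0, (1-6)^2=25, (5-2)^2=9
sum(d^2) = 68.
Step 3: rho = 1 - 6*68 / (7*(7^2 - 1)) = 1 - 408/336 = -0.214286.
Step 4: Under H0, t = rho * sqrt((n-2)/(1-rho^2)) = -0.4906 ~ t(5).
Step 5: Two-sided p-value from the t-distribution with 5 df = 0.644512.
Step 6: alpha = 0.1. fail to reject H0.

rho = -0.2143, p = 0.644512, fail to reject H0 at alpha = 0.1.


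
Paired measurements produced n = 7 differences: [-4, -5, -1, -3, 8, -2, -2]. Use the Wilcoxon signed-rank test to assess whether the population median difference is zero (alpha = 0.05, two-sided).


Step 1: Drop any zero differences (none here) and take |d_i|.
|d| = [4, 5, 1, 3, 8, 2, 2]
Step 2: Midrank |d_i| (ties get averaged ranks).
ranks: |4|->5, |5|->6, |1|->1, |3|->4, |8|->7, |2|->2.5, |2|->2.5
Step 3: Attach original signs; sum ranks with positive sign and with negative sign.
W+ = 7 = 7
W- = 5 + 6 + 1 + 4 + 2.5 + 2.5 = 21
(Check: W+ + W- = 28 should equal n(n+1)/2 = 28.)
Step 4: Test statistic W = min(W+, W-) = 7.
Step 5: Ties in |d|, so use the tie-corrected normal approximation.
        E[W] = n(n+1)/4 = 7*8/4 = 14.
        Tie groups: |d|=2 (t=2); sum(t^3 - t) = 6.
        Var[W] = n(n+1)(2n+1)/24 - sum(t^3-t)/48 = 840/24 - 6/48 = 34.875.
        z = (W - E[W]) / sqrt(Var[W]) = (7 - 14) / 5.9055 = -1.1853.
        Two-sided p = 2*Phi(z) = 0.235885.
Step 6: alpha = 0.05. fail to reject H0.

W+ = 7, W- = 21, W = min = 7, p = 0.235885, fail to reject H0.


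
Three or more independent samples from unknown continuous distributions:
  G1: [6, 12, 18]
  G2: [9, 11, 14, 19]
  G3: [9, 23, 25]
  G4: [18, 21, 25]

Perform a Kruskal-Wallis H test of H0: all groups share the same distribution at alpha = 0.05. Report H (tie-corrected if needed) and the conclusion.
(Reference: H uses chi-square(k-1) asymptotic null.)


Step 1: Combine all N = 13 observations and assign midranks.
sorted (value, group, rank): (6,G1,1), (9,G2,2.5), (9,G3,2.5), (11,G2,4), (12,G1,5), (14,G2,6), (18,G1,7.5), (18,G4,7.5), (19,G2,9), (21,G4,10), (23,G3,11), (25,G3,12.5), (25,G4,12.5)
Step 2: Sum ranks within each group.
R_1 = 13.5 (n_1 = 3)
R_2 = 21.5 (n_2 = 4)
R_3 = 26 (n_3 = 3)
R_4 = 30 (n_4 = 3)
Step 3: H = 12/(N(N+1)) * sum(R_i^2/n_i) - 3(N+1)
     = 12/(13*14) * (13.5^2/3 + 21.5^2/4 + 26^2/3 + 30^2/3) - 3*14
     = 0.065934 * 701.646 - 42
     = 4.262363.
Step 4: Ties present; correction factor C = 1 - 18/(13^3 - 13) = 0.991758. Corrected H = 4.262363 / 0.991758 = 4.297784.
Step 5: Under H0, H ~ chi^2(3); p-value = 0.231052.
Step 6: alpha = 0.05. fail to reject H0.

H = 4.2978, df = 3, p = 0.231052, fail to reject H0.


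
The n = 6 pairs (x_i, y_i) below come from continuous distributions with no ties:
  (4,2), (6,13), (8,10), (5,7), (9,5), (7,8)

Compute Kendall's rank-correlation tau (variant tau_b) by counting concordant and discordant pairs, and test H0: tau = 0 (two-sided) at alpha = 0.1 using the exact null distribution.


Step 1: Enumerate the 15 unordered pairs (i,j) with i<j and classify each by sign(x_j-x_i) * sign(y_j-y_i).
  (1,2):dx=+2,dy=+11->C; (1,3):dx=+4,dy=+8->C; (1,4):dx=+1,dy=+5->C; (1,5):dx=+5,dy=+3->C
  (1,6):dx=+3,dy=+6->C; (2,3):dx=+2,dy=-3->D; (2,4):dx=-1,dy=-6->C; (2,5):dx=+3,dy=-8->D
  (2,6):dx=+1,dy=-5->D; (3,4):dx=-3,dy=-3->C; (3,5):dx=+1,dy=-5->D; (3,6):dx=-1,dy=-2->C
  (4,5):dx=+4,dy=-2->D; (4,6):dx=+2,dy=+1->C; (5,6):dx=-2,dy=+3->D
Step 2: C = 9, D = 6, total pairs = 15.
Step 3: tau = (C - D)/(n(n-1)/2) = (9 - 6)/15 = 0.200000.
Step 4: Exact two-sided p-value (enumerate n! = 720 permutations of y under H0): p = 0.719444.
Step 5: alpha = 0.1. fail to reject H0.

tau_b = 0.2000 (C=9, D=6), p = 0.719444, fail to reject H0.


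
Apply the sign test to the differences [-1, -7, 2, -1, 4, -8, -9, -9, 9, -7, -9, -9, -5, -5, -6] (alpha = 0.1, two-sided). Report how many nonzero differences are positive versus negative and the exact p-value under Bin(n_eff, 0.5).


Step 1: Discard zero differences. Original n = 15; n_eff = number of nonzero differences = 15.
Nonzero differences (with sign): -1, -7, +2, -1, +4, -8, -9, -9, +9, -7, -9, -9, -5, -5, -6
Step 2: Count signs: positive = 3, negative = 12.
Step 3: Under H0: P(positive) = 0.5, so the number of positives S ~ Bin(15, 0.5).
Step 4: Two-sided exact p-value = sum of Bin(15,0.5) probabilities at or below the observed probability = 0.035156.
Step 5: alpha = 0.1. reject H0.

n_eff = 15, pos = 3, neg = 12, p = 0.035156, reject H0.


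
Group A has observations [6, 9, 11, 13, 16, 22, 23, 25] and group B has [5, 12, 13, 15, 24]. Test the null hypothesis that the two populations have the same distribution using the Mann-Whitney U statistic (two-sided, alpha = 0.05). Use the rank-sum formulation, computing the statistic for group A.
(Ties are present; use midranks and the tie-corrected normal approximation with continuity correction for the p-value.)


Step 1: Combine and sort all 13 observations; assign midranks.
sorted (value, group): (5,Y), (6,X), (9,X), (11,X), (12,Y), (13,X), (13,Y), (15,Y), (16,X), (22,X), (23,X), (24,Y), (25,X)
ranks: 5->1, 6->2, 9->3, 11->4, 12->5, 13->6.5, 13->6.5, 15->8, 16->9, 22->10, 23->11, 24->12, 25->13
Step 2: Rank sum for X: R1 = 2 + 3 + 4 + 6.5 + 9 + 10 + 11 + 13 = 58.5.
Step 3: U_X = R1 - n1(n1+1)/2 = 58.5 - 8*9/2 = 58.5 - 36 = 22.5.
       U_Y = n1*n2 - U_X = 40 - 22.5 = 17.5.
Step 4: Ties are present, so use the tie-corrected normal approximation (with continuity correction) for the p-value.
Step 5: p-value = 0.769390; compare to alpha = 0.05. fail to reject H0.

U_X = 22.5, p = 0.769390, fail to reject H0 at alpha = 0.05.


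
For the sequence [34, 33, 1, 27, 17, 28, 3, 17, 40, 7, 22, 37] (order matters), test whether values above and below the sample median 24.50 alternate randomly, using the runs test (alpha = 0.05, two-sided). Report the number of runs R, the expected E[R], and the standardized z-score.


Step 1: Compute median = 24.50; label A = above, B = below.
Labels in order: AABABABBABBA  (n_A = 6, n_B = 6)
Step 2: Count runs R = 9.
Step 3: Under H0 (random ordering), E[R] = 2*n_A*n_B/(n_A+n_B) + 1 = 2*6*6/12 + 1 = 7.0000.
        Var[R] = 2*n_A*n_B*(2*n_A*n_B - n_A - n_B) / ((n_A+n_B)^2 * (n_A+n_B-1)) = 4320/1584 = 2.7273.
        SD[R] = 1.6514.
Step 4: Continuity-corrected z = (R - 0.5 - E[R]) / SD[R] = (9 - 0.5 - 7.0000) / 1.6514 = 0.9083.
Step 5: Two-sided p-value via normal approximation = 2*(1 - Phi(|z|)) = 0.363722.
Step 6: alpha = 0.05. fail to reject H0.

R = 9, z = 0.9083, p = 0.363722, fail to reject H0.


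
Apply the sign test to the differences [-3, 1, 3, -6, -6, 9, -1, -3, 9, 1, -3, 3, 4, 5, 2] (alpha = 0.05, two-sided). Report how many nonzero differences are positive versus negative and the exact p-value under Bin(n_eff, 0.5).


Step 1: Discard zero differences. Original n = 15; n_eff = number of nonzero differences = 15.
Nonzero differences (with sign): -3, +1, +3, -6, -6, +9, -1, -3, +9, +1, -3, +3, +4, +5, +2
Step 2: Count signs: positive = 9, negative = 6.
Step 3: Under H0: P(positive) = 0.5, so the number of positives S ~ Bin(15, 0.5).
Step 4: Two-sided exact p-value = sum of Bin(15,0.5) probabilities at or below the observed probability = 0.607239.
Step 5: alpha = 0.05. fail to reject H0.

n_eff = 15, pos = 9, neg = 6, p = 0.607239, fail to reject H0.


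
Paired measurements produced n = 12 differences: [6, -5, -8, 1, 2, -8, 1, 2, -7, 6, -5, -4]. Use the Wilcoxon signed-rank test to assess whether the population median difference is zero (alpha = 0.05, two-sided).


Step 1: Drop any zero differences (none here) and take |d_i|.
|d| = [6, 5, 8, 1, 2, 8, 1, 2, 7, 6, 5, 4]
Step 2: Midrank |d_i| (ties get averaged ranks).
ranks: |6|->8.5, |5|->6.5, |8|->11.5, |1|->1.5, |2|->3.5, |8|->11.5, |1|->1.5, |2|->3.5, |7|->10, |6|->8.5, |5|->6.5, |4|->5
Step 3: Attach original signs; sum ranks with positive sign and with negative sign.
W+ = 8.5 + 1.5 + 3.5 + 1.5 + 3.5 + 8.5 = 27
W- = 6.5 + 11.5 + 11.5 + 10 + 6.5 + 5 = 51
(Check: W+ + W- = 78 should equal n(n+1)/2 = 78.)
Step 4: Test statistic W = min(W+, W-) = 27.
Step 5: Ties in |d|, so use the tie-corrected normal approximation.
        E[W] = n(n+1)/4 = 12*13/4 = 39.
        Tie groups: |d|=1 (t=2), |d|=2 (t=2), |d|=5 (t=2), |d|=6 (t=2), |d|=8 (t=2); sum(t^3 - t) = 30.
        Var[W] = n(n+1)(2n+1)/24 - sum(t^3-t)/48 = 3900/24 - 30/48 = 161.875.
        z = (W - E[W]) / sqrt(Var[W]) = (27 - 39) / 12.7230 = -0.9432.
        Two-sided p = 2*Phi(z) = 0.345592.
Step 6: alpha = 0.05. fail to reject H0.

W+ = 27, W- = 51, W = min = 27, p = 0.345592, fail to reject H0.


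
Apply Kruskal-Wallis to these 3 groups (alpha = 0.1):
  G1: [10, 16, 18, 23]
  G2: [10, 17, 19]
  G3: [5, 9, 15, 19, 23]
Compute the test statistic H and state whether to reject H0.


Step 1: Combine all N = 12 observations and assign midranks.
sorted (value, group, rank): (5,G3,1), (9,G3,2), (10,G1,3.5), (10,G2,3.5), (15,G3,5), (16,G1,6), (17,G2,7), (18,G1,8), (19,G2,9.5), (19,G3,9.5), (23,G1,11.5), (23,G3,11.5)
Step 2: Sum ranks within each group.
R_1 = 29 (n_1 = 4)
R_2 = 20 (n_2 = 3)
R_3 = 29 (n_3 = 5)
Step 3: H = 12/(N(N+1)) * sum(R_i^2/n_i) - 3(N+1)
     = 12/(12*13) * (29^2/4 + 20^2/3 + 29^2/5) - 3*13
     = 0.076923 * 511.783 - 39
     = 0.367949.
Step 4: Ties present; correction factor C = 1 - 18/(12^3 - 12) = 0.989510. Corrected H = 0.367949 / 0.989510 = 0.371849.
Step 5: Under H0, H ~ chi^2(2); p-value = 0.830336.
Step 6: alpha = 0.1. fail to reject H0.

H = 0.3718, df = 2, p = 0.830336, fail to reject H0.


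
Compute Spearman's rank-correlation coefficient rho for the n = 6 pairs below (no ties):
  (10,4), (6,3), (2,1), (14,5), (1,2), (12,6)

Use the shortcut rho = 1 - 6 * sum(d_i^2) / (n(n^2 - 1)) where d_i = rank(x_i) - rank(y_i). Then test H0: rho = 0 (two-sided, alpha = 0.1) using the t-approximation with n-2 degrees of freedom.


Step 1: Rank x and y separately (midranks; no ties here).
rank(x): 10->4, 6->3, 2->2, 14->6, 1->1, 12->5
rank(y): 4->4, 3->3, 1->1, 5->5, 2->2, 6->6
Step 2: d_i = R_x(i) - R_y(i); compute d_i^2.
  (4-4)^2=0, (3-3)^2=0, (2-1)^2=1, (6-5)^2=1, (1-2)^2=1, (5-6)^2=1
sum(d^2) = 4.
Step 3: rho = 1 - 6*4 / (6*(6^2 - 1)) = 1 - 24/210 = 0.885714.
Step 4: Under H0, t = rho * sqrt((n-2)/(1-rho^2)) = 3.8158 ~ t(4).
Step 5: Two-sided p-value from the t-distribution with 4 df = 0.018845.
Step 6: alpha = 0.1. reject H0.

rho = 0.8857, p = 0.018845, reject H0 at alpha = 0.1.


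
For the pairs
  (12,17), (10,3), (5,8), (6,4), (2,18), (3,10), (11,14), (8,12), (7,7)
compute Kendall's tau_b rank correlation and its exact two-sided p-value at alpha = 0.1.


Step 1: Enumerate the 36 unordered pairs (i,j) with i<j and classify each by sign(x_j-x_i) * sign(y_j-y_i).
  (1,2):dx=-2,dy=-14->C; (1,3):dx=-7,dy=-9->C; (1,4):dx=-6,dy=-13->C; (1,5):dx=-10,dy=+1->D
  (1,6):dx=-9,dy=-7->C; (1,7):dx=-1,dy=-3->C; (1,8):dx=-4,dy=-5->C; (1,9):dx=-5,dy=-10->C
  (2,3):dx=-5,dy=+5->D; (2,4):dx=-4,dy=+1->D; (2,5):dx=-8,dy=+15->D; (2,6):dx=-7,dy=+7->D
  (2,7):dx=+1,dy=+11->C; (2,8):dx=-2,dy=+9->D; (2,9):dx=-3,dy=+4->D; (3,4):dx=+1,dy=-4->D
  (3,5):dx=-3,dy=+10->D; (3,6):dx=-2,dy=+2->D; (3,7):dx=+6,dy=+6->C; (3,8):dx=+3,dy=+4->C
  (3,9):dx=+2,dy=-1->D; (4,5):dx=-4,dy=+14->D; (4,6):dx=-3,dy=+6->D; (4,7):dx=+5,dy=+10->C
  (4,8):dx=+2,dy=+8->C; (4,9):dx=+1,dy=+3->C; (5,6):dx=+1,dy=-8->D; (5,7):dx=+9,dy=-4->D
  (5,8):dx=+6,dy=-6->D; (5,9):dx=+5,dy=-11->D; (6,7):dx=+8,dy=+4->C; (6,8):dx=+5,dy=+2->C
  (6,9):dx=+4,dy=-3->D; (7,8):dx=-3,dy=-2->C; (7,9):dx=-4,dy=-7->C; (8,9):dx=-1,dy=-5->C
Step 2: C = 18, D = 18, total pairs = 36.
Step 3: tau = (C - D)/(n(n-1)/2) = (18 - 18)/36 = 0.000000.
Step 4: Exact two-sided p-value (enumerate n! = 362880 permutations of y under H0): p = 1.000000.
Step 5: alpha = 0.1. fail to reject H0.

tau_b = 0.0000 (C=18, D=18), p = 1.000000, fail to reject H0.


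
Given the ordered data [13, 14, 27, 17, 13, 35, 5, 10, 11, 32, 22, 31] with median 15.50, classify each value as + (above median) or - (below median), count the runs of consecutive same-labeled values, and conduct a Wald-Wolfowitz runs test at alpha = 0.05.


Step 1: Compute median = 15.50; label A = above, B = below.
Labels in order: BBAABABBBAAA  (n_A = 6, n_B = 6)
Step 2: Count runs R = 6.
Step 3: Under H0 (random ordering), E[R] = 2*n_A*n_B/(n_A+n_B) + 1 = 2*6*6/12 + 1 = 7.0000.
        Var[R] = 2*n_A*n_B*(2*n_A*n_B - n_A - n_B) / ((n_A+n_B)^2 * (n_A+n_B-1)) = 4320/1584 = 2.7273.
        SD[R] = 1.6514.
Step 4: Continuity-corrected z = (R + 0.5 - E[R]) / SD[R] = (6 + 0.5 - 7.0000) / 1.6514 = -0.3028.
Step 5: Two-sided p-value via normal approximation = 2*(1 - Phi(|z|)) = 0.762069.
Step 6: alpha = 0.05. fail to reject H0.

R = 6, z = -0.3028, p = 0.762069, fail to reject H0.


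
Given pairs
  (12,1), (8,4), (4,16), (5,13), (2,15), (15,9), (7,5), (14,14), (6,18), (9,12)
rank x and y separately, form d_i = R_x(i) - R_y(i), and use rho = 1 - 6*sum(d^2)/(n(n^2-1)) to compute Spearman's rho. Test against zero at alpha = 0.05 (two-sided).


Step 1: Rank x and y separately (midranks; no ties here).
rank(x): 12->8, 8->6, 4->2, 5->3, 2->1, 15->10, 7->5, 14->9, 6->4, 9->7
rank(y): 1->1, 4->2, 16->9, 13->6, 15->8, 9->4, 5->3, 14->7, 18->10, 12->5
Step 2: d_i = R_x(i) - R_y(i); compute d_i^2.
  (8-1)^2=49, (6-2)^2=16, (2-9)^2=49, (3-6)^2=9, (1-8)^2=49, (10-4)^2=36, (5-3)^2=4, (9-7)^2=4, (4-10)^2=36, (7-5)^2=4
sum(d^2) = 256.
Step 3: rho = 1 - 6*256 / (10*(10^2 - 1)) = 1 - 1536/990 = -0.551515.
Step 4: Under H0, t = rho * sqrt((n-2)/(1-rho^2)) = -1.8700 ~ t(8).
Step 5: Two-sided p-value from the t-distribution with 8 df = 0.098401.
Step 6: alpha = 0.05. fail to reject H0.

rho = -0.5515, p = 0.098401, fail to reject H0 at alpha = 0.05.


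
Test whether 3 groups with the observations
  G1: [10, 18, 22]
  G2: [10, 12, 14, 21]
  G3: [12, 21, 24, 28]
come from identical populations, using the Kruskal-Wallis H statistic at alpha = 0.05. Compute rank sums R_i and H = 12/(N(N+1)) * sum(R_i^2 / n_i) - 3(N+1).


Step 1: Combine all N = 11 observations and assign midranks.
sorted (value, group, rank): (10,G1,1.5), (10,G2,1.5), (12,G2,3.5), (12,G3,3.5), (14,G2,5), (18,G1,6), (21,G2,7.5), (21,G3,7.5), (22,G1,9), (24,G3,10), (28,G3,11)
Step 2: Sum ranks within each group.
R_1 = 16.5 (n_1 = 3)
R_2 = 17.5 (n_2 = 4)
R_3 = 32 (n_3 = 4)
Step 3: H = 12/(N(N+1)) * sum(R_i^2/n_i) - 3(N+1)
     = 12/(11*12) * (16.5^2/3 + 17.5^2/4 + 32^2/4) - 3*12
     = 0.090909 * 423.312 - 36
     = 2.482955.
Step 4: Ties present; correction factor C = 1 - 18/(11^3 - 11) = 0.986364. Corrected H = 2.482955 / 0.986364 = 2.517281.
Step 5: Under H0, H ~ chi^2(2); p-value = 0.284040.
Step 6: alpha = 0.05. fail to reject H0.

H = 2.5173, df = 2, p = 0.284040, fail to reject H0.


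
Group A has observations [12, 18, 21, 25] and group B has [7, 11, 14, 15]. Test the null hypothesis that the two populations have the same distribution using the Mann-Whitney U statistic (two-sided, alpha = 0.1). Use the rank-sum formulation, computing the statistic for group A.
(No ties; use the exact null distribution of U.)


Step 1: Combine and sort all 8 observations; assign midranks.
sorted (value, group): (7,Y), (11,Y), (12,X), (14,Y), (15,Y), (18,X), (21,X), (25,X)
ranks: 7->1, 11->2, 12->3, 14->4, 15->5, 18->6, 21->7, 25->8
Step 2: Rank sum for X: R1 = 3 + 6 + 7 + 8 = 24.
Step 3: U_X = R1 - n1(n1+1)/2 = 24 - 4*5/2 = 24 - 10 = 14.
       U_Y = n1*n2 - U_X = 16 - 14 = 2.
Step 4: No ties, so the exact null distribution of U (based on enumerating the C(8,4) = 70 equally likely rank assignments) gives the two-sided p-value.
Step 5: p-value = 0.114286; compare to alpha = 0.1. fail to reject H0.

U_X = 14, p = 0.114286, fail to reject H0 at alpha = 0.1.


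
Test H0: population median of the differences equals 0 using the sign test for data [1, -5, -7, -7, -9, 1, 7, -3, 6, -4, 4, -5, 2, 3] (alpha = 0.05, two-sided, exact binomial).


Step 1: Discard zero differences. Original n = 14; n_eff = number of nonzero differences = 14.
Nonzero differences (with sign): +1, -5, -7, -7, -9, +1, +7, -3, +6, -4, +4, -5, +2, +3
Step 2: Count signs: positive = 7, negative = 7.
Step 3: Under H0: P(positive) = 0.5, so the number of positives S ~ Bin(14, 0.5).
Step 4: Two-sided exact p-value = sum of Bin(14,0.5) probabilities at or below the observed probability = 1.000000.
Step 5: alpha = 0.05. fail to reject H0.

n_eff = 14, pos = 7, neg = 7, p = 1.000000, fail to reject H0.


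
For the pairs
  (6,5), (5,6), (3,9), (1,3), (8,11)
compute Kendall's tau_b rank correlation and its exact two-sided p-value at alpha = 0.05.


Step 1: Enumerate the 10 unordered pairs (i,j) with i<j and classify each by sign(x_j-x_i) * sign(y_j-y_i).
  (1,2):dx=-1,dy=+1->D; (1,3):dx=-3,dy=+4->D; (1,4):dx=-5,dy=-2->C; (1,5):dx=+2,dy=+6->C
  (2,3):dx=-2,dy=+3->D; (2,4):dx=-4,dy=-3->C; (2,5):dx=+3,dy=+5->C; (3,4):dx=-2,dy=-6->C
  (3,5):dx=+5,dy=+2->C; (4,5):dx=+7,dy=+8->C
Step 2: C = 7, D = 3, total pairs = 10.
Step 3: tau = (C - D)/(n(n-1)/2) = (7 - 3)/10 = 0.400000.
Step 4: Exact two-sided p-value (enumerate n! = 120 permutations of y under H0): p = 0.483333.
Step 5: alpha = 0.05. fail to reject H0.

tau_b = 0.4000 (C=7, D=3), p = 0.483333, fail to reject H0.


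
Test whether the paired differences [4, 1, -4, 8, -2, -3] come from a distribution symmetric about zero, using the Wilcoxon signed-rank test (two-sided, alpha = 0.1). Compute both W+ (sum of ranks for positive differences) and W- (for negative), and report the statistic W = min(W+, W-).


Step 1: Drop any zero differences (none here) and take |d_i|.
|d| = [4, 1, 4, 8, 2, 3]
Step 2: Midrank |d_i| (ties get averaged ranks).
ranks: |4|->4.5, |1|->1, |4|->4.5, |8|->6, |2|->2, |3|->3
Step 3: Attach original signs; sum ranks with positive sign and with negative sign.
W+ = 4.5 + 1 + 6 = 11.5
W- = 4.5 + 2 + 3 = 9.5
(Check: W+ + W- = 21 should equal n(n+1)/2 = 21.)
Step 4: Test statistic W = min(W+, W-) = 9.5.
Step 5: Ties in |d|, so use the tie-corrected normal approximation.
        E[W] = n(n+1)/4 = 6*7/4 = 10.5.
        Tie groups: |d|=4 (t=2); sum(t^3 - t) = 6.
        Var[W] = n(n+1)(2n+1)/24 - sum(t^3-t)/48 = 546/24 - 6/48 = 22.625.
        z = (W - E[W]) / sqrt(Var[W]) = (9.5 - 10.5) / 4.7566 = -0.2102.
        Two-sided p = 2*Phi(z) = 0.833484.
Step 6: alpha = 0.1. fail to reject H0.

W+ = 11.5, W- = 9.5, W = min = 9.5, p = 0.833484, fail to reject H0.


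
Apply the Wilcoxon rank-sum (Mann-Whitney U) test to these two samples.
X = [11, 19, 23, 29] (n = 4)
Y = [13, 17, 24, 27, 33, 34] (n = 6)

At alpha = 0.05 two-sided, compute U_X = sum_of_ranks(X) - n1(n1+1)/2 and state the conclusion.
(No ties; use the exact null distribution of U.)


Step 1: Combine and sort all 10 observations; assign midranks.
sorted (value, group): (11,X), (13,Y), (17,Y), (19,X), (23,X), (24,Y), (27,Y), (29,X), (33,Y), (34,Y)
ranks: 11->1, 13->2, 17->3, 19->4, 23->5, 24->6, 27->7, 29->8, 33->9, 34->10
Step 2: Rank sum for X: R1 = 1 + 4 + 5 + 8 = 18.
Step 3: U_X = R1 - n1(n1+1)/2 = 18 - 4*5/2 = 18 - 10 = 8.
       U_Y = n1*n2 - U_X = 24 - 8 = 16.
Step 4: No ties, so the exact null distribution of U (based on enumerating the C(10,4) = 210 equally likely rank assignments) gives the two-sided p-value.
Step 5: p-value = 0.476190; compare to alpha = 0.05. fail to reject H0.

U_X = 8, p = 0.476190, fail to reject H0 at alpha = 0.05.


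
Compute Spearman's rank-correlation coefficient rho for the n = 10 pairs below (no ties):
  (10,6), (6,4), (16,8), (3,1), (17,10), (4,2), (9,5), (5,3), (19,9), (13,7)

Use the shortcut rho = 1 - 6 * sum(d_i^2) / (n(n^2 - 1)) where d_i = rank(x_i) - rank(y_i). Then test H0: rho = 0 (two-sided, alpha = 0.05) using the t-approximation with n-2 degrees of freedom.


Step 1: Rank x and y separately (midranks; no ties here).
rank(x): 10->6, 6->4, 16->8, 3->1, 17->9, 4->2, 9->5, 5->3, 19->10, 13->7
rank(y): 6->6, 4->4, 8->8, 1->1, 10->10, 2->2, 5->5, 3->3, 9->9, 7->7
Step 2: d_i = R_x(i) - R_y(i); compute d_i^2.
  (6-6)^2=0, (4-4)^2=0, (8-8)^2=0, (1-1)^2=0, (9-10)^2=1, (2-2)^2=0, (5-5)^2=0, (3-3)^2=0, (10-9)^2=1, (7-7)^2=0
sum(d^2) = 2.
Step 3: rho = 1 - 6*2 / (10*(10^2 - 1)) = 1 - 12/990 = 0.987879.
Step 4: Under H0, t = rho * sqrt((n-2)/(1-rho^2)) = 18.0003 ~ t(8).
Step 5: Two-sided p-value from the t-distribution with 8 df = 0.000000.
Step 6: alpha = 0.05. reject H0.

rho = 0.9879, p = 0.000000, reject H0 at alpha = 0.05.


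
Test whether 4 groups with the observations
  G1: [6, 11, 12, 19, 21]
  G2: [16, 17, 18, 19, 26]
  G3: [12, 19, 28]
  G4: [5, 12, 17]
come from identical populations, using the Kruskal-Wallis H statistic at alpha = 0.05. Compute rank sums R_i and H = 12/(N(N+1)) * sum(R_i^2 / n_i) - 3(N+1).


Step 1: Combine all N = 16 observations and assign midranks.
sorted (value, group, rank): (5,G4,1), (6,G1,2), (11,G1,3), (12,G1,5), (12,G3,5), (12,G4,5), (16,G2,7), (17,G2,8.5), (17,G4,8.5), (18,G2,10), (19,G1,12), (19,G2,12), (19,G3,12), (21,G1,14), (26,G2,15), (28,G3,16)
Step 2: Sum ranks within each group.
R_1 = 36 (n_1 = 5)
R_2 = 52.5 (n_2 = 5)
R_3 = 33 (n_3 = 3)
R_4 = 14.5 (n_4 = 3)
Step 3: H = 12/(N(N+1)) * sum(R_i^2/n_i) - 3(N+1)
     = 12/(16*17) * (36^2/5 + 52.5^2/5 + 33^2/3 + 14.5^2/3) - 3*17
     = 0.044118 * 1243.53 - 51
     = 3.861765.
Step 4: Ties present; correction factor C = 1 - 54/(16^3 - 16) = 0.986765. Corrected H = 3.861765 / 0.986765 = 3.913562.
Step 5: Under H0, H ~ chi^2(3); p-value = 0.270950.
Step 6: alpha = 0.05. fail to reject H0.

H = 3.9136, df = 3, p = 0.270950, fail to reject H0.


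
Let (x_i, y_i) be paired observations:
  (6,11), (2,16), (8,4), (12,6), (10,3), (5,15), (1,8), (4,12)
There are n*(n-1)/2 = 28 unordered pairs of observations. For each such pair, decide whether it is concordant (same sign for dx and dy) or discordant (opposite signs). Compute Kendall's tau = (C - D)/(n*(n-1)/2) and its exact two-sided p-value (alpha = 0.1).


Step 1: Enumerate the 28 unordered pairs (i,j) with i<j and classify each by sign(x_j-x_i) * sign(y_j-y_i).
  (1,2):dx=-4,dy=+5->D; (1,3):dx=+2,dy=-7->D; (1,4):dx=+6,dy=-5->D; (1,5):dx=+4,dy=-8->D
  (1,6):dx=-1,dy=+4->D; (1,7):dx=-5,dy=-3->C; (1,8):dx=-2,dy=+1->D; (2,3):dx=+6,dy=-12->D
  (2,4):dx=+10,dy=-10->D; (2,5):dx=+8,dy=-13->D; (2,6):dx=+3,dy=-1->D; (2,7):dx=-1,dy=-8->C
  (2,8):dx=+2,dy=-4->D; (3,4):dx=+4,dy=+2->C; (3,5):dx=+2,dy=-1->D; (3,6):dx=-3,dy=+11->D
  (3,7):dx=-7,dy=+4->D; (3,8):dx=-4,dy=+8->D; (4,5):dx=-2,dy=-3->C; (4,6):dx=-7,dy=+9->D
  (4,7):dx=-11,dy=+2->D; (4,8):dx=-8,dy=+6->D; (5,6):dx=-5,dy=+12->D; (5,7):dx=-9,dy=+5->D
  (5,8):dx=-6,dy=+9->D; (6,7):dx=-4,dy=-7->C; (6,8):dx=-1,dy=-3->C; (7,8):dx=+3,dy=+4->C
Step 2: C = 7, D = 21, total pairs = 28.
Step 3: tau = (C - D)/(n(n-1)/2) = (7 - 21)/28 = -0.500000.
Step 4: Exact two-sided p-value (enumerate n! = 40320 permutations of y under H0): p = 0.108681.
Step 5: alpha = 0.1. fail to reject H0.

tau_b = -0.5000 (C=7, D=21), p = 0.108681, fail to reject H0.


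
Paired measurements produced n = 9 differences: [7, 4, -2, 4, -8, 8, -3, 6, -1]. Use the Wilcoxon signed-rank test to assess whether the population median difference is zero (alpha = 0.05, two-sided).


Step 1: Drop any zero differences (none here) and take |d_i|.
|d| = [7, 4, 2, 4, 8, 8, 3, 6, 1]
Step 2: Midrank |d_i| (ties get averaged ranks).
ranks: |7|->7, |4|->4.5, |2|->2, |4|->4.5, |8|->8.5, |8|->8.5, |3|->3, |6|->6, |1|->1
Step 3: Attach original signs; sum ranks with positive sign and with negative sign.
W+ = 7 + 4.5 + 4.5 + 8.5 + 6 = 30.5
W- = 2 + 8.5 + 3 + 1 = 14.5
(Check: W+ + W- = 45 should equal n(n+1)/2 = 45.)
Step 4: Test statistic W = min(W+, W-) = 14.5.
Step 5: Ties in |d|, so use the tie-corrected normal approximation.
        E[W] = n(n+1)/4 = 9*10/4 = 22.5.
        Tie groups: |d|=4 (t=2), |d|=8 (t=2); sum(t^3 - t) = 12.
        Var[W] = n(n+1)(2n+1)/24 - sum(t^3-t)/48 = 1710/24 - 12/48 = 71.
        z = (W - E[W]) / sqrt(Var[W]) = (14.5 - 22.5) / 8.4261 = -0.9494.
        Two-sided p = 2*Phi(z) = 0.342404.
Step 6: alpha = 0.05. fail to reject H0.

W+ = 30.5, W- = 14.5, W = min = 14.5, p = 0.342404, fail to reject H0.
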